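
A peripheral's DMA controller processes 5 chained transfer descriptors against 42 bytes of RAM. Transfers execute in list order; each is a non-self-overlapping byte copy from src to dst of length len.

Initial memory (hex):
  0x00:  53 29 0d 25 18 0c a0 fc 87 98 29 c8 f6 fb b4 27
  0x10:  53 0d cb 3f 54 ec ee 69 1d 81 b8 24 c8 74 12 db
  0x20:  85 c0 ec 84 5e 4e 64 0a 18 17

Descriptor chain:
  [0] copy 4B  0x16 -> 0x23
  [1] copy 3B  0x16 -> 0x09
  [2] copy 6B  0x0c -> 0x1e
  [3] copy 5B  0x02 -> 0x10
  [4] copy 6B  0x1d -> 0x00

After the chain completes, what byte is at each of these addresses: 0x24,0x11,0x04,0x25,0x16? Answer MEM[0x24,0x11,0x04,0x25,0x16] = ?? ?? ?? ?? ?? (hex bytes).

MEM[0x24,0x11,0x04,0x25,0x16] = 69 25 27 1d ee

D0: mem[0x23..0x26] <- [ee 69 1d 81]
D1: mem[0x09..0x0b] <- [ee 69 1d]
D2: mem[0x1e..0x23] <- [f6 fb b4 27 53 0d]
D3: mem[0x10..0x14] <- [0d 25 18 0c a0]
D4: mem[0x00..0x05] <- [74 f6 fb b4 27 53]
query mem[0x24]=0x69, mem[0x11]=0x25, mem[0x04]=0x27, mem[0x25]=0x1d, mem[0x16]=0xee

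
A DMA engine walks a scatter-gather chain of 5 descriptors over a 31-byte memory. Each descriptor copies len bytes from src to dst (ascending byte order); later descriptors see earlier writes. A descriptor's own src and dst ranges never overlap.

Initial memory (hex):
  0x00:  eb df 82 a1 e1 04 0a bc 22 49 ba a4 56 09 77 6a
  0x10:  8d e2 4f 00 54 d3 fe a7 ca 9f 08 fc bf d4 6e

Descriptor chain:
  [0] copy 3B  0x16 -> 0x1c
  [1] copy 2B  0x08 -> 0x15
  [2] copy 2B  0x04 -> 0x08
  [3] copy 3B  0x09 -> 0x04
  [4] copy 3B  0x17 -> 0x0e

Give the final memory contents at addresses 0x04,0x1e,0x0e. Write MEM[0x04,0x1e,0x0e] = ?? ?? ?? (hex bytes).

#0 dst[0x1c+3] := {0xfe,0xa7,0xca}
#1 dst[0x15+2] := {0x22,0x49}
#2 dst[0x08+2] := {0xe1,0x04}
#3 dst[0x04+3] := {0x04,0xba,0xa4}
#4 dst[0x0e+3] := {0xa7,0xca,0x9f}
query mem[0x04]=0x04, mem[0x1e]=0xca, mem[0x0e]=0xa7

MEM[0x04,0x1e,0x0e] = 04 ca a7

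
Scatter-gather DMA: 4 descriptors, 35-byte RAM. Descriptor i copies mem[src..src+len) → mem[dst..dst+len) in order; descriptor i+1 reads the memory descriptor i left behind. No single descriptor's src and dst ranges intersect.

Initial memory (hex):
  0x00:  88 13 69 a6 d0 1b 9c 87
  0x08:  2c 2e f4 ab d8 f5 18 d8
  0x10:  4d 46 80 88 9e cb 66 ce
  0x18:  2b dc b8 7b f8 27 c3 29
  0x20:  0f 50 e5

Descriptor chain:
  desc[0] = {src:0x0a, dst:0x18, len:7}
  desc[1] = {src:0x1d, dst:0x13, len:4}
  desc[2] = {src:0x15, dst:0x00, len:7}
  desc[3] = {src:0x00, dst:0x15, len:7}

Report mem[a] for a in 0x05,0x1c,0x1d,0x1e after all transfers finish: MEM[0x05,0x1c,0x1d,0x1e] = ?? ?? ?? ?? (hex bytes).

MEM[0x05,0x1c,0x1d,0x1e] = d8 18 d8 4d

D0: mem[0x18..0x1e] <- [f4 ab d8 f5 18 d8 4d]
D1: mem[0x13..0x16] <- [d8 4d 29 0f]
D2: mem[0x00..0x06] <- [29 0f ce f4 ab d8 f5]
D3: mem[0x15..0x1b] <- [29 0f ce f4 ab d8 f5]
query mem[0x05]=0xd8, mem[0x1c]=0x18, mem[0x1d]=0xd8, mem[0x1e]=0x4d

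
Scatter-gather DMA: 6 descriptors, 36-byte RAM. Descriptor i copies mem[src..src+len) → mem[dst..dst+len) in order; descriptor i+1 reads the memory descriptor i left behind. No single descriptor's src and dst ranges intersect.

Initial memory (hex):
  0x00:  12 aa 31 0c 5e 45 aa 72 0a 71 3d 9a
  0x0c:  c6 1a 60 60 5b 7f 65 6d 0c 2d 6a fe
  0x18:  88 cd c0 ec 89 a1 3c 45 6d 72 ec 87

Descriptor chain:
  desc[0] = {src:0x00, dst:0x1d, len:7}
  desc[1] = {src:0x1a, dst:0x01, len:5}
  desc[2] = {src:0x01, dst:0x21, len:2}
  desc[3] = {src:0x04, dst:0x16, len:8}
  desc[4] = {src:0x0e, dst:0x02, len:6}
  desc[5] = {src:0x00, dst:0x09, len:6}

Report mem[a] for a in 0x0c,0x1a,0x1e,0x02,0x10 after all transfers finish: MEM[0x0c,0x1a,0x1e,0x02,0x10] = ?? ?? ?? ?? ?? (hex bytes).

[0] 0x00->0x1d len=7 : 12 aa 31 0c 5e 45 aa
[1] 0x1a->0x01 len=5 : c0 ec 89 12 aa
[2] 0x01->0x21 len=2 : c0 ec
[3] 0x04->0x16 len=8 : 12 aa aa 72 0a 71 3d 9a
[4] 0x0e->0x02 len=6 : 60 60 5b 7f 65 6d
[5] 0x00->0x09 len=6 : 12 c0 60 60 5b 7f
query mem[0x0c]=0x60, mem[0x1a]=0x0a, mem[0x1e]=0xaa, mem[0x02]=0x60, mem[0x10]=0x5b

MEM[0x0c,0x1a,0x1e,0x02,0x10] = 60 0a aa 60 5b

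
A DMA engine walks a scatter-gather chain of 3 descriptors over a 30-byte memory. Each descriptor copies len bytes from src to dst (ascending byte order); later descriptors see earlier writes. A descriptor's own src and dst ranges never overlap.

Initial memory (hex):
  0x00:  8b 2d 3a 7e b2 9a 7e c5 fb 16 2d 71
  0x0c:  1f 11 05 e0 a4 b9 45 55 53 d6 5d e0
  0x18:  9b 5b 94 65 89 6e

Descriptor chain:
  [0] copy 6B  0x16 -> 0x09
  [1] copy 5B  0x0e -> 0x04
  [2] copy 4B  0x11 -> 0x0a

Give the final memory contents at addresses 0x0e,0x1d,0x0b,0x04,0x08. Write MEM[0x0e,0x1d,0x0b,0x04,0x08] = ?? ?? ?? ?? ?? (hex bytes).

MEM[0x0e,0x1d,0x0b,0x04,0x08] = 65 6e 45 65 45

  after D0: wrote 6B at 0x09 = 5de09b5b9465
  after D1: wrote 5B at 0x04 = 65e0a4b945
  after D2: wrote 4B at 0x0a = b9455553
query mem[0x0e]=0x65, mem[0x1d]=0x6e, mem[0x0b]=0x45, mem[0x04]=0x65, mem[0x08]=0x45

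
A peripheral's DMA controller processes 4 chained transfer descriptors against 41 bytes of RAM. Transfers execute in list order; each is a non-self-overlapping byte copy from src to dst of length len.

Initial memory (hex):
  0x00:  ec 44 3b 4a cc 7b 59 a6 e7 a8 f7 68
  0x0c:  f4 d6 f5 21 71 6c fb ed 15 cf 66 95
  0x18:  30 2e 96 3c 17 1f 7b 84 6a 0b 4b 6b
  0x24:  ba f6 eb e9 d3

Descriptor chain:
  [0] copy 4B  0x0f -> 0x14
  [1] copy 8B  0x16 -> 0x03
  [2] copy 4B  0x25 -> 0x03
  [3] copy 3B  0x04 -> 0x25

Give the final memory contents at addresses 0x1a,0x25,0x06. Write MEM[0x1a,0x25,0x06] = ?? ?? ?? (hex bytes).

#0 dst[0x14+4] := {0x21,0x71,0x6c,0xfb}
#1 dst[0x03+8] := {0x6c,0xfb,0x30,0x2e,0x96,0x3c,0x17,0x1f}
#2 dst[0x03+4] := {0xf6,0xeb,0xe9,0xd3}
#3 dst[0x25+3] := {0xeb,0xe9,0xd3}
query mem[0x1a]=0x96, mem[0x25]=0xeb, mem[0x06]=0xd3

MEM[0x1a,0x25,0x06] = 96 eb d3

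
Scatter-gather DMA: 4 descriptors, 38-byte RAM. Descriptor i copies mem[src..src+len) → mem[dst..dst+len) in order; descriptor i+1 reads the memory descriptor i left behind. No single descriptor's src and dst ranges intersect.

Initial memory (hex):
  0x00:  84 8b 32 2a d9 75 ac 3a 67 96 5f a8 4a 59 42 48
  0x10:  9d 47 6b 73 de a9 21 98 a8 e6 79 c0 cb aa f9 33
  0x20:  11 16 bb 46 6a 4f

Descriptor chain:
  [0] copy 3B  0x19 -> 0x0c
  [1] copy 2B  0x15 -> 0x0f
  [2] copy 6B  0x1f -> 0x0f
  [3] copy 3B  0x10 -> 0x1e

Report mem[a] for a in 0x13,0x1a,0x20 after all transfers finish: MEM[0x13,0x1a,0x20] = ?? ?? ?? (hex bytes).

MEM[0x13,0x1a,0x20] = 46 79 bb

#0 dst[0x0c+3] := {0xe6,0x79,0xc0}
#1 dst[0x0f+2] := {0xa9,0x21}
#2 dst[0x0f+6] := {0x33,0x11,0x16,0xbb,0x46,0x6a}
#3 dst[0x1e+3] := {0x11,0x16,0xbb}
query mem[0x13]=0x46, mem[0x1a]=0x79, mem[0x20]=0xbb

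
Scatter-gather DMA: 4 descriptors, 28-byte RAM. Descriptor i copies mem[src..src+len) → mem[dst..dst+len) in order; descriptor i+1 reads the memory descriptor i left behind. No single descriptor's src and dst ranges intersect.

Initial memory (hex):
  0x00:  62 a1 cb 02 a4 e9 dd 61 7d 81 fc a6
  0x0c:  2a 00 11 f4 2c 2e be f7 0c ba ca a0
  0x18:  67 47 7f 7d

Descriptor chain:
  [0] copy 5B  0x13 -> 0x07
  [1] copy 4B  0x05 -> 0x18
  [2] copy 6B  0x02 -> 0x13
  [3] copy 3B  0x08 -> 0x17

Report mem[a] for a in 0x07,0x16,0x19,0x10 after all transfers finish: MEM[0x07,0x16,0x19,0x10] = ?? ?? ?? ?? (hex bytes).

#0 dst[0x07+5] := {0xf7,0x0c,0xba,0xca,0xa0}
#1 dst[0x18+4] := {0xe9,0xdd,0xf7,0x0c}
#2 dst[0x13+6] := {0xcb,0x02,0xa4,0xe9,0xdd,0xf7}
#3 dst[0x17+3] := {0x0c,0xba,0xca}
query mem[0x07]=0xf7, mem[0x16]=0xe9, mem[0x19]=0xca, mem[0x10]=0x2c

MEM[0x07,0x16,0x19,0x10] = f7 e9 ca 2c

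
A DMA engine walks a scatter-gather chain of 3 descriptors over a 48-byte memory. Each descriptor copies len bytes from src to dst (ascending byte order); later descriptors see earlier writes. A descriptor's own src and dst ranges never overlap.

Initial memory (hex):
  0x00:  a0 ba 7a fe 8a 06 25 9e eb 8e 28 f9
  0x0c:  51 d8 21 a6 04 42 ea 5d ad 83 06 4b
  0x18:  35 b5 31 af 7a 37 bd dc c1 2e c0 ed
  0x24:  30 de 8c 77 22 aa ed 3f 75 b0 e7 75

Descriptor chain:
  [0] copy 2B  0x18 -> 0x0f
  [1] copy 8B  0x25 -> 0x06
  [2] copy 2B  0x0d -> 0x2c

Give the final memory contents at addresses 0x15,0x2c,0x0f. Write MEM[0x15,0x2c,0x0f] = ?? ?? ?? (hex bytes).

[0] 0x18->0x0f len=2 : 35 b5
[1] 0x25->0x06 len=8 : de 8c 77 22 aa ed 3f 75
[2] 0x0d->0x2c len=2 : 75 21
query mem[0x15]=0x83, mem[0x2c]=0x75, mem[0x0f]=0x35

MEM[0x15,0x2c,0x0f] = 83 75 35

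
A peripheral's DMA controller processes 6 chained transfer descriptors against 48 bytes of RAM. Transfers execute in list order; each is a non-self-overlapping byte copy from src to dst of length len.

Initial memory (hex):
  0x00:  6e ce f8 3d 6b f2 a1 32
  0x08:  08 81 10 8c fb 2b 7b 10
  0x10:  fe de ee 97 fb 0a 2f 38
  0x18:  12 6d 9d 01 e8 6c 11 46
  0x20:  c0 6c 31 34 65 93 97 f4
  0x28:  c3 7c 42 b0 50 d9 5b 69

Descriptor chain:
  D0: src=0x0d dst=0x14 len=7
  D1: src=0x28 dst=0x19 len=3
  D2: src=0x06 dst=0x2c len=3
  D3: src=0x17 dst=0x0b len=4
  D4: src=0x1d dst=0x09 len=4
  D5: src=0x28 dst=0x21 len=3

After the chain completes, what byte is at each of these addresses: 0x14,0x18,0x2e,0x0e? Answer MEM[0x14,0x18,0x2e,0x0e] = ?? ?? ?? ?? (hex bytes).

#0 dst[0x14+7] := {0x2b,0x7b,0x10,0xfe,0xde,0xee,0x97}
#1 dst[0x19+3] := {0xc3,0x7c,0x42}
#2 dst[0x2c+3] := {0xa1,0x32,0x08}
#3 dst[0x0b+4] := {0xfe,0xde,0xc3,0x7c}
#4 dst[0x09+4] := {0x6c,0x11,0x46,0xc0}
#5 dst[0x21+3] := {0xc3,0x7c,0x42}
query mem[0x14]=0x2b, mem[0x18]=0xde, mem[0x2e]=0x08, mem[0x0e]=0x7c

MEM[0x14,0x18,0x2e,0x0e] = 2b de 08 7c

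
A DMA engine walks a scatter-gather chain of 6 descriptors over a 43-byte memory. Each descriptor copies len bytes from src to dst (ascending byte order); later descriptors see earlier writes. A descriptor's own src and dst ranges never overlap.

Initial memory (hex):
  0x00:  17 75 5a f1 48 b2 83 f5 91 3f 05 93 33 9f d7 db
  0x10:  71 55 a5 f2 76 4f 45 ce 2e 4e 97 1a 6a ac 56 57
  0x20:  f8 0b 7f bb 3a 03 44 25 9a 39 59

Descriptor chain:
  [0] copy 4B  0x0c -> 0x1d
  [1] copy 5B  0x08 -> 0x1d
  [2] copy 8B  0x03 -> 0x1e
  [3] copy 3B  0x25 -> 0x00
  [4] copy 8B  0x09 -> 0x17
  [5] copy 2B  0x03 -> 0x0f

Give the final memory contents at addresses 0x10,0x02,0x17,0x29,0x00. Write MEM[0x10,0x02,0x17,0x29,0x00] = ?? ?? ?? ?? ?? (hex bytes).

[0] 0x0c->0x1d len=4 : 33 9f d7 db
[1] 0x08->0x1d len=5 : 91 3f 05 93 33
[2] 0x03->0x1e len=8 : f1 48 b2 83 f5 91 3f 05
[3] 0x25->0x00 len=3 : 05 44 25
[4] 0x09->0x17 len=8 : 3f 05 93 33 9f d7 db 71
[5] 0x03->0x0f len=2 : f1 48
query mem[0x10]=0x48, mem[0x02]=0x25, mem[0x17]=0x3f, mem[0x29]=0x39, mem[0x00]=0x05

MEM[0x10,0x02,0x17,0x29,0x00] = 48 25 3f 39 05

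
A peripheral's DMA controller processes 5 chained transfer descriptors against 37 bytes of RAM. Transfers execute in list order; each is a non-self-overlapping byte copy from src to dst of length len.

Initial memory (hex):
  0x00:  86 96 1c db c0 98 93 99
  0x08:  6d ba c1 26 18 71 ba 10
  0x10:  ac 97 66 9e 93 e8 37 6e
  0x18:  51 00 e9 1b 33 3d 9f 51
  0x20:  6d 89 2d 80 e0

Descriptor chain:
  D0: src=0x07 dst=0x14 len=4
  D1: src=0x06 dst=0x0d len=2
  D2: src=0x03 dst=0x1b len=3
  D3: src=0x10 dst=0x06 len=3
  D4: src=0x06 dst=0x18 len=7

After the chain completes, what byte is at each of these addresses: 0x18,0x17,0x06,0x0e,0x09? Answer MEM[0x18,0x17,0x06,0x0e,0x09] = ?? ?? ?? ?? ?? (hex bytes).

MEM[0x18,0x17,0x06,0x0e,0x09] = ac c1 ac 99 ba

  after D0: wrote 4B at 0x14 = 996dbac1
  after D1: wrote 2B at 0x0d = 9399
  after D2: wrote 3B at 0x1b = dbc098
  after D3: wrote 3B at 0x06 = ac9766
  after D4: wrote 7B at 0x18 = ac9766bac12618
query mem[0x18]=0xac, mem[0x17]=0xc1, mem[0x06]=0xac, mem[0x0e]=0x99, mem[0x09]=0xba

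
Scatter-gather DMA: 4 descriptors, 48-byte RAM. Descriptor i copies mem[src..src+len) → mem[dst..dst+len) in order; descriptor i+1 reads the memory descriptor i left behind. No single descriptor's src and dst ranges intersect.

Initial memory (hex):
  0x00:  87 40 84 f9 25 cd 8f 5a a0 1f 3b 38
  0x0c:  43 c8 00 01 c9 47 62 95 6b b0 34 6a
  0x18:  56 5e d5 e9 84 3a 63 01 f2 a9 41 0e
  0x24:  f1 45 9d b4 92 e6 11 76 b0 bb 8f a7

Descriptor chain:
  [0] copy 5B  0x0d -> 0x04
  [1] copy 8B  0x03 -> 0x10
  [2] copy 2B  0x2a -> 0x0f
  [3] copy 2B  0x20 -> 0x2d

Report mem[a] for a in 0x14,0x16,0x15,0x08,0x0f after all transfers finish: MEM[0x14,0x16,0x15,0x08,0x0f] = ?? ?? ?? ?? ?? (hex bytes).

  after D0: wrote 5B at 0x04 = c80001c947
  after D1: wrote 8B at 0x10 = f9c80001c9471f3b
  after D2: wrote 2B at 0x0f = 1176
  after D3: wrote 2B at 0x2d = f2a9
query mem[0x14]=0xc9, mem[0x16]=0x1f, mem[0x15]=0x47, mem[0x08]=0x47, mem[0x0f]=0x11

MEM[0x14,0x16,0x15,0x08,0x0f] = c9 1f 47 47 11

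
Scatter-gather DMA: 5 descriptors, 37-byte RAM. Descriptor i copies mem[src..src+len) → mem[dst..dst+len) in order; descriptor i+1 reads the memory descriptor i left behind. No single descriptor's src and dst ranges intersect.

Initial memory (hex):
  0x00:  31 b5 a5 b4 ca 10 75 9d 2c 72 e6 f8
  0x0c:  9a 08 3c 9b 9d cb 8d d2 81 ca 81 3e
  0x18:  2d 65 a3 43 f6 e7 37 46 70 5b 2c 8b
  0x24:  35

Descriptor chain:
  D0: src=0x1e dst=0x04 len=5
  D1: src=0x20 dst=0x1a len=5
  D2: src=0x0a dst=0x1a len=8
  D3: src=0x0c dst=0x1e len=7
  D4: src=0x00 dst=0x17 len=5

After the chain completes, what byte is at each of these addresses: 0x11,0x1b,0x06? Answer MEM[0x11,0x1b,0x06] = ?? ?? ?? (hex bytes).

#0 dst[0x04+5] := {0x37,0x46,0x70,0x5b,0x2c}
#1 dst[0x1a+5] := {0x70,0x5b,0x2c,0x8b,0x35}
#2 dst[0x1a+8] := {0xe6,0xf8,0x9a,0x08,0x3c,0x9b,0x9d,0xcb}
#3 dst[0x1e+7] := {0x9a,0x08,0x3c,0x9b,0x9d,0xcb,0x8d}
#4 dst[0x17+5] := {0x31,0xb5,0xa5,0xb4,0x37}
query mem[0x11]=0xcb, mem[0x1b]=0x37, mem[0x06]=0x70

MEM[0x11,0x1b,0x06] = cb 37 70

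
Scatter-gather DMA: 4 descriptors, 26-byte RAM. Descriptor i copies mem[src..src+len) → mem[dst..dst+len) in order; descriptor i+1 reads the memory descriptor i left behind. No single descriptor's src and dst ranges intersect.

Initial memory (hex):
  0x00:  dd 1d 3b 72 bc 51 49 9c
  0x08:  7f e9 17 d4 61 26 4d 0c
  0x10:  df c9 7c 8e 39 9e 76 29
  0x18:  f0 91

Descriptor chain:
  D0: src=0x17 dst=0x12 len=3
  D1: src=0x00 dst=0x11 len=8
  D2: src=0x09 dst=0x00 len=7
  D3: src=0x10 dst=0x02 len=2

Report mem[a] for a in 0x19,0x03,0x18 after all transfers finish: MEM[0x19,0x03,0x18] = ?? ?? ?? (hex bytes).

D0: mem[0x12..0x14] <- [29 f0 91]
D1: mem[0x11..0x18] <- [dd 1d 3b 72 bc 51 49 9c]
D2: mem[0x00..0x06] <- [e9 17 d4 61 26 4d 0c]
D3: mem[0x02..0x03] <- [df dd]
query mem[0x19]=0x91, mem[0x03]=0xdd, mem[0x18]=0x9c

MEM[0x19,0x03,0x18] = 91 dd 9c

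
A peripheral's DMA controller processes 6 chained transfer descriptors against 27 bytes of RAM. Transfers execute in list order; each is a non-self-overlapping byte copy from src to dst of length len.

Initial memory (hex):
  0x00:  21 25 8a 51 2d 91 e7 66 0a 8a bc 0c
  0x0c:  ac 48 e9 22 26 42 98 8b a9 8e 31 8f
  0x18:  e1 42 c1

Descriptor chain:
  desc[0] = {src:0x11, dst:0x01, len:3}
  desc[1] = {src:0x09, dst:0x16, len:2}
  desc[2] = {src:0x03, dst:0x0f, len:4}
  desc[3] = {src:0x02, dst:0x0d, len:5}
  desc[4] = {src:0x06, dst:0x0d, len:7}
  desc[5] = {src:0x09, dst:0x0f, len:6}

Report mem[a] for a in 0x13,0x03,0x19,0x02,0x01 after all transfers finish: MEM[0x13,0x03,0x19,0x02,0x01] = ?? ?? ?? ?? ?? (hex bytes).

  after D0: wrote 3B at 0x01 = 42988b
  after D1: wrote 2B at 0x16 = 8abc
  after D2: wrote 4B at 0x0f = 8b2d91e7
  after D3: wrote 5B at 0x0d = 988b2d91e7
  after D4: wrote 7B at 0x0d = e7660a8abc0cac
  after D5: wrote 6B at 0x0f = 8abc0cace766
query mem[0x13]=0xe7, mem[0x03]=0x8b, mem[0x19]=0x42, mem[0x02]=0x98, mem[0x01]=0x42

MEM[0x13,0x03,0x19,0x02,0x01] = e7 8b 42 98 42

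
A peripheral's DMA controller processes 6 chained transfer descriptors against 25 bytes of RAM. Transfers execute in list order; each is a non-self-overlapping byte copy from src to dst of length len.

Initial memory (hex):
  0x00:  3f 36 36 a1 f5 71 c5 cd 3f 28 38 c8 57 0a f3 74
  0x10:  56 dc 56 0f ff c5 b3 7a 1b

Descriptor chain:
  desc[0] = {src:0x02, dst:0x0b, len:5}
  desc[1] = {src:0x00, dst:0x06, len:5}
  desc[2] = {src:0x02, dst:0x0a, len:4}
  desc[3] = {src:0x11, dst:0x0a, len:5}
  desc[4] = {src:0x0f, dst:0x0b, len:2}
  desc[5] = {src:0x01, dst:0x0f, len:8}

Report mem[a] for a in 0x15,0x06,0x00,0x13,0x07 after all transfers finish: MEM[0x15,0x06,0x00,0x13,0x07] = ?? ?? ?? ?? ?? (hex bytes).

MEM[0x15,0x06,0x00,0x13,0x07] = 36 3f 3f 71 36

#0 dst[0x0b+5] := {0x36,0xa1,0xf5,0x71,0xc5}
#1 dst[0x06+5] := {0x3f,0x36,0x36,0xa1,0xf5}
#2 dst[0x0a+4] := {0x36,0xa1,0xf5,0x71}
#3 dst[0x0a+5] := {0xdc,0x56,0x0f,0xff,0xc5}
#4 dst[0x0b+2] := {0xc5,0x56}
#5 dst[0x0f+8] := {0x36,0x36,0xa1,0xf5,0x71,0x3f,0x36,0x36}
query mem[0x15]=0x36, mem[0x06]=0x3f, mem[0x00]=0x3f, mem[0x13]=0x71, mem[0x07]=0x36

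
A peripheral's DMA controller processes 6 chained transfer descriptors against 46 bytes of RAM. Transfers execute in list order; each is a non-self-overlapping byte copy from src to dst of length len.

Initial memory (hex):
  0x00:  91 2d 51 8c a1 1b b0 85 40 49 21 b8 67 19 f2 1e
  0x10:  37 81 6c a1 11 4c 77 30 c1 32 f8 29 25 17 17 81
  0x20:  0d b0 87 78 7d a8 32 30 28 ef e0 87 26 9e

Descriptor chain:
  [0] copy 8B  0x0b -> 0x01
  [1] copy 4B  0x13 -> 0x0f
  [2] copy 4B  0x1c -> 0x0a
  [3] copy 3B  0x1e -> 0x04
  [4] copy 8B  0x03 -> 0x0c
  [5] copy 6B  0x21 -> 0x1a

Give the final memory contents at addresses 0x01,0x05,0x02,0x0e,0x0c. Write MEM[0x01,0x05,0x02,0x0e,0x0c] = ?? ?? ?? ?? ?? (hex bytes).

MEM[0x01,0x05,0x02,0x0e,0x0c] = b8 81 67 81 19

#0 dst[0x01+8] := {0xb8,0x67,0x19,0xf2,0x1e,0x37,0x81,0x6c}
#1 dst[0x0f+4] := {0xa1,0x11,0x4c,0x77}
#2 dst[0x0a+4] := {0x25,0x17,0x17,0x81}
#3 dst[0x04+3] := {0x17,0x81,0x0d}
#4 dst[0x0c+8] := {0x19,0x17,0x81,0x0d,0x81,0x6c,0x49,0x25}
#5 dst[0x1a+6] := {0xb0,0x87,0x78,0x7d,0xa8,0x32}
query mem[0x01]=0xb8, mem[0x05]=0x81, mem[0x02]=0x67, mem[0x0e]=0x81, mem[0x0c]=0x19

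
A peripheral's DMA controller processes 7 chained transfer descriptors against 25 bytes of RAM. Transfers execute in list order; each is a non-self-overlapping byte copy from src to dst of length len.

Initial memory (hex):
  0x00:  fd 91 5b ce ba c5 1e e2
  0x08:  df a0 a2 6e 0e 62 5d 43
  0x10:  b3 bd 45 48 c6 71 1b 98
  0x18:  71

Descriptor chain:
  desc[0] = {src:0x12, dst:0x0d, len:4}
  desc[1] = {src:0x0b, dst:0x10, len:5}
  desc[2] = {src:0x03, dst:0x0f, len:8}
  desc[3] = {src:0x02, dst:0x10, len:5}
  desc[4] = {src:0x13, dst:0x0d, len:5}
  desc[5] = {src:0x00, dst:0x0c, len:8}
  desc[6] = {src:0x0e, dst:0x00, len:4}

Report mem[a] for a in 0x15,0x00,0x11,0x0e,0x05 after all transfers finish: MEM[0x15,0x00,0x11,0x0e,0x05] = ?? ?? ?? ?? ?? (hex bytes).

#0 dst[0x0d+4] := {0x45,0x48,0xc6,0x71}
#1 dst[0x10+5] := {0x6e,0x0e,0x45,0x48,0xc6}
#2 dst[0x0f+8] := {0xce,0xba,0xc5,0x1e,0xe2,0xdf,0xa0,0xa2}
#3 dst[0x10+5] := {0x5b,0xce,0xba,0xc5,0x1e}
#4 dst[0x0d+5] := {0xc5,0x1e,0xa0,0xa2,0x98}
#5 dst[0x0c+8] := {0xfd,0x91,0x5b,0xce,0xba,0xc5,0x1e,0xe2}
#6 dst[0x00+4] := {0x5b,0xce,0xba,0xc5}
query mem[0x15]=0xa0, mem[0x00]=0x5b, mem[0x11]=0xc5, mem[0x0e]=0x5b, mem[0x05]=0xc5

MEM[0x15,0x00,0x11,0x0e,0x05] = a0 5b c5 5b c5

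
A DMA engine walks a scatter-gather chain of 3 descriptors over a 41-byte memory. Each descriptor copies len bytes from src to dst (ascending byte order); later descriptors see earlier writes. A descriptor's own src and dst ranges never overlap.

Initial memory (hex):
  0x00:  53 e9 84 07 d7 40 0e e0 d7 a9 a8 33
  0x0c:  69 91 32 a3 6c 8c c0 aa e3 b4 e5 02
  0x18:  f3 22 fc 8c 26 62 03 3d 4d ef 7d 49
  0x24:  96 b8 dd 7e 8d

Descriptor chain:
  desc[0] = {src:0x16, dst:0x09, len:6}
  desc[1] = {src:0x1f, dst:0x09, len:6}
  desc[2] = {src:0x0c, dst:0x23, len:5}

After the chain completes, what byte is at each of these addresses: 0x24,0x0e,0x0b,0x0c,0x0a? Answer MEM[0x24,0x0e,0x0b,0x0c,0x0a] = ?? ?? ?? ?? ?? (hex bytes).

MEM[0x24,0x0e,0x0b,0x0c,0x0a] = 49 96 ef 7d 4d

D0: mem[0x09..0x0e] <- [e5 02 f3 22 fc 8c]
D1: mem[0x09..0x0e] <- [3d 4d ef 7d 49 96]
D2: mem[0x23..0x27] <- [7d 49 96 a3 6c]
query mem[0x24]=0x49, mem[0x0e]=0x96, mem[0x0b]=0xef, mem[0x0c]=0x7d, mem[0x0a]=0x4d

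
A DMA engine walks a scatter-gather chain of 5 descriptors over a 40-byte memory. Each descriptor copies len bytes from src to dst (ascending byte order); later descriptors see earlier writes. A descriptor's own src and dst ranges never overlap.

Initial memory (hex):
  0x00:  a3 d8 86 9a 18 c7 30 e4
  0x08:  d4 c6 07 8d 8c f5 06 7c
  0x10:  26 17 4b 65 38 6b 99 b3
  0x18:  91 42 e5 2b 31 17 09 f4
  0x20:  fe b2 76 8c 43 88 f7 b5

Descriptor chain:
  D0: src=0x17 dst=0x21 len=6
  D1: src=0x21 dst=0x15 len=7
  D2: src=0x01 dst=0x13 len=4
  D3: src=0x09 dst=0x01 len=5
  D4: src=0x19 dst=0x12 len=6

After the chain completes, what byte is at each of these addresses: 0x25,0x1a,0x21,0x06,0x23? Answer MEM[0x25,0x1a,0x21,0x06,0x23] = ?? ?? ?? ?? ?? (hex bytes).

[0] 0x17->0x21 len=6 : b3 91 42 e5 2b 31
[1] 0x21->0x15 len=7 : b3 91 42 e5 2b 31 b5
[2] 0x01->0x13 len=4 : d8 86 9a 18
[3] 0x09->0x01 len=5 : c6 07 8d 8c f5
[4] 0x19->0x12 len=6 : 2b 31 b5 31 17 09
query mem[0x25]=0x2b, mem[0x1a]=0x31, mem[0x21]=0xb3, mem[0x06]=0x30, mem[0x23]=0x42

MEM[0x25,0x1a,0x21,0x06,0x23] = 2b 31 b3 30 42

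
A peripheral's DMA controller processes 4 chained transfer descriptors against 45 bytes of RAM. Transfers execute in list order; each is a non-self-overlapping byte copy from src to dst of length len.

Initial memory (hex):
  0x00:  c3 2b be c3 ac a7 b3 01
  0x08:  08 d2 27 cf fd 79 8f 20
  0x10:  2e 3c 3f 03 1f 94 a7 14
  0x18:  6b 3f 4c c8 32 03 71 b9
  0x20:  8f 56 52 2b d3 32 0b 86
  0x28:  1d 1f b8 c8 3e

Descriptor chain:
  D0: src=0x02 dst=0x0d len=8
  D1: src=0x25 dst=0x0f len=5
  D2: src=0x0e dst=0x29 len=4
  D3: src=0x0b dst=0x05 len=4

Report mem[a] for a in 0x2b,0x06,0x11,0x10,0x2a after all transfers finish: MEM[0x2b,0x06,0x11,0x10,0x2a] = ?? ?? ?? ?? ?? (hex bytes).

MEM[0x2b,0x06,0x11,0x10,0x2a] = 0b fd 86 0b 32

[0] 0x02->0x0d len=8 : be c3 ac a7 b3 01 08 d2
[1] 0x25->0x0f len=5 : 32 0b 86 1d 1f
[2] 0x0e->0x29 len=4 : c3 32 0b 86
[3] 0x0b->0x05 len=4 : cf fd be c3
query mem[0x2b]=0x0b, mem[0x06]=0xfd, mem[0x11]=0x86, mem[0x10]=0x0b, mem[0x2a]=0x32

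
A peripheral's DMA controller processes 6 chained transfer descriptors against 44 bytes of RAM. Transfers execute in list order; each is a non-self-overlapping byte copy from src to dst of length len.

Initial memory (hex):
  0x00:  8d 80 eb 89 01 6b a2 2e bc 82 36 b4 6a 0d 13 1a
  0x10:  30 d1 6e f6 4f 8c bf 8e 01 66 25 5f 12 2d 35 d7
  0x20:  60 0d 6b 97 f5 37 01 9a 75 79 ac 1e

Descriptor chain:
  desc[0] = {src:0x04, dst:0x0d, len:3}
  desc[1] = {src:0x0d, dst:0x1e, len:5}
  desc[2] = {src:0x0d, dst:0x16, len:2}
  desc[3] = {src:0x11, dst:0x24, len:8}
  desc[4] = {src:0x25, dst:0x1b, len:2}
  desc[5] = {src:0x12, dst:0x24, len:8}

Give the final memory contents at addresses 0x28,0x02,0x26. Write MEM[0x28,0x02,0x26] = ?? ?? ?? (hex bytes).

D0: mem[0x0d..0x0f] <- [01 6b a2]
D1: mem[0x1e..0x22] <- [01 6b a2 30 d1]
D2: mem[0x16..0x17] <- [01 6b]
D3: mem[0x24..0x2b] <- [d1 6e f6 4f 8c 01 6b 01]
D4: mem[0x1b..0x1c] <- [6e f6]
D5: mem[0x24..0x2b] <- [6e f6 4f 8c 01 6b 01 66]
query mem[0x28]=0x01, mem[0x02]=0xeb, mem[0x26]=0x4f

MEM[0x28,0x02,0x26] = 01 eb 4f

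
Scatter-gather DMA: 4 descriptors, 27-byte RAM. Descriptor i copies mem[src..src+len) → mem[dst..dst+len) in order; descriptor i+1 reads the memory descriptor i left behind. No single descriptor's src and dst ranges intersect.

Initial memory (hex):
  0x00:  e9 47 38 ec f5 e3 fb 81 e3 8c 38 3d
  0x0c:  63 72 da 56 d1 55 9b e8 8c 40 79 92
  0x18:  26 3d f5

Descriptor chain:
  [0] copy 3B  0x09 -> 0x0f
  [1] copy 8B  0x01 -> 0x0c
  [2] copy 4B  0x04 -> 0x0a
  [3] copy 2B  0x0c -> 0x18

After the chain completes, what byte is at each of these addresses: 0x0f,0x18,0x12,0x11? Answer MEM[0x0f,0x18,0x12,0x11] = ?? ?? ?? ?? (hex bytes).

MEM[0x0f,0x18,0x12,0x11] = f5 fb 81 fb

#0 dst[0x0f+3] := {0x8c,0x38,0x3d}
#1 dst[0x0c+8] := {0x47,0x38,0xec,0xf5,0xe3,0xfb,0x81,0xe3}
#2 dst[0x0a+4] := {0xf5,0xe3,0xfb,0x81}
#3 dst[0x18+2] := {0xfb,0x81}
query mem[0x0f]=0xf5, mem[0x18]=0xfb, mem[0x12]=0x81, mem[0x11]=0xfb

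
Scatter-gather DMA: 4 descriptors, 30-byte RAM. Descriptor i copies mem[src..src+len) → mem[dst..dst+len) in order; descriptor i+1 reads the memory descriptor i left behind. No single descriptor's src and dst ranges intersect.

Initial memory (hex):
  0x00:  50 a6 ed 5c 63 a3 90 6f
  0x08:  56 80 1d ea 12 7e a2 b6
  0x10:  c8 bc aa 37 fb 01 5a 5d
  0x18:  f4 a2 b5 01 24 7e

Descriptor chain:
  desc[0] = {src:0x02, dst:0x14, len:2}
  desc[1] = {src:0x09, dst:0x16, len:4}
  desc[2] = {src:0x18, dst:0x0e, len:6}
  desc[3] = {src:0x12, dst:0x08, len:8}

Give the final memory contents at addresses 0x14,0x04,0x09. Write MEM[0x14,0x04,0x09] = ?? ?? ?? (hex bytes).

MEM[0x14,0x04,0x09] = ed 63 7e

D0: mem[0x14..0x15] <- [ed 5c]
D1: mem[0x16..0x19] <- [80 1d ea 12]
D2: mem[0x0e..0x13] <- [ea 12 b5 01 24 7e]
D3: mem[0x08..0x0f] <- [24 7e ed 5c 80 1d ea 12]
query mem[0x14]=0xed, mem[0x04]=0x63, mem[0x09]=0x7e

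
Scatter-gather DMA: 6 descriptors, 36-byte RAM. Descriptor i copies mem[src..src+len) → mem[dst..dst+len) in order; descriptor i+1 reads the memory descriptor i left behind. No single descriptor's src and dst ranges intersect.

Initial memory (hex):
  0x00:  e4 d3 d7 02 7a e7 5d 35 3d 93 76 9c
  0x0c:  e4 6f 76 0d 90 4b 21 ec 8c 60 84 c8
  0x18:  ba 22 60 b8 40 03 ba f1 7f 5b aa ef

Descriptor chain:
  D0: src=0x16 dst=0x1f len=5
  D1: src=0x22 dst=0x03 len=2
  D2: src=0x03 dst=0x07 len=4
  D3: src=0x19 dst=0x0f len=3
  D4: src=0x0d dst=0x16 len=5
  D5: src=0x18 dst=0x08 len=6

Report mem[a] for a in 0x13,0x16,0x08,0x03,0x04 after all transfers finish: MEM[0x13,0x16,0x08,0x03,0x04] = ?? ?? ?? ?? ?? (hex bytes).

MEM[0x13,0x16,0x08,0x03,0x04] = ec 6f 22 22 60

  after D0: wrote 5B at 0x1f = 84c8ba2260
  after D1: wrote 2B at 0x03 = 2260
  after D2: wrote 4B at 0x07 = 2260e75d
  after D3: wrote 3B at 0x0f = 2260b8
  after D4: wrote 5B at 0x16 = 6f762260b8
  after D5: wrote 6B at 0x08 = 2260b8b84003
query mem[0x13]=0xec, mem[0x16]=0x6f, mem[0x08]=0x22, mem[0x03]=0x22, mem[0x04]=0x60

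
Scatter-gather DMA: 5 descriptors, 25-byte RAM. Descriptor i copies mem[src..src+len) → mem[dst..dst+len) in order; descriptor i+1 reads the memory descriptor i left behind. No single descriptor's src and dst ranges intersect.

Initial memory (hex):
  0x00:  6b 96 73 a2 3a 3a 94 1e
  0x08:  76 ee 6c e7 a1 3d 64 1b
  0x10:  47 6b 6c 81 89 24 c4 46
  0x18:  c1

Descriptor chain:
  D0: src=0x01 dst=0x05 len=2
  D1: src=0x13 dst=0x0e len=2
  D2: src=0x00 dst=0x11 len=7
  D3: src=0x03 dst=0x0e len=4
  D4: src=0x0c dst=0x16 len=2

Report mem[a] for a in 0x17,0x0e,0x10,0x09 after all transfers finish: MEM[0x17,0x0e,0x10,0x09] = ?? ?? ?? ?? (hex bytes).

MEM[0x17,0x0e,0x10,0x09] = 3d a2 96 ee

[0] 0x01->0x05 len=2 : 96 73
[1] 0x13->0x0e len=2 : 81 89
[2] 0x00->0x11 len=7 : 6b 96 73 a2 3a 96 73
[3] 0x03->0x0e len=4 : a2 3a 96 73
[4] 0x0c->0x16 len=2 : a1 3d
query mem[0x17]=0x3d, mem[0x0e]=0xa2, mem[0x10]=0x96, mem[0x09]=0xee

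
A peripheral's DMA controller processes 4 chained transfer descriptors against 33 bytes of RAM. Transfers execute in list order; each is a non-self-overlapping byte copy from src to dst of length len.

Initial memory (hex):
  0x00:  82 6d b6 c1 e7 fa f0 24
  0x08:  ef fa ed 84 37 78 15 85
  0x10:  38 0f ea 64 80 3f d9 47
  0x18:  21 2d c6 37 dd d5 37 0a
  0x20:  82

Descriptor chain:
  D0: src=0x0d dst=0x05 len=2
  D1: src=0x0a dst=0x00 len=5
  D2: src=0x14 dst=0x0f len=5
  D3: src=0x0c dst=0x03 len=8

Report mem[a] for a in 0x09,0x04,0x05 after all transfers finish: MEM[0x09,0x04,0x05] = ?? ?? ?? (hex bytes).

MEM[0x09,0x04,0x05] = 47 78 15

[0] 0x0d->0x05 len=2 : 78 15
[1] 0x0a->0x00 len=5 : ed 84 37 78 15
[2] 0x14->0x0f len=5 : 80 3f d9 47 21
[3] 0x0c->0x03 len=8 : 37 78 15 80 3f d9 47 21
query mem[0x09]=0x47, mem[0x04]=0x78, mem[0x05]=0x15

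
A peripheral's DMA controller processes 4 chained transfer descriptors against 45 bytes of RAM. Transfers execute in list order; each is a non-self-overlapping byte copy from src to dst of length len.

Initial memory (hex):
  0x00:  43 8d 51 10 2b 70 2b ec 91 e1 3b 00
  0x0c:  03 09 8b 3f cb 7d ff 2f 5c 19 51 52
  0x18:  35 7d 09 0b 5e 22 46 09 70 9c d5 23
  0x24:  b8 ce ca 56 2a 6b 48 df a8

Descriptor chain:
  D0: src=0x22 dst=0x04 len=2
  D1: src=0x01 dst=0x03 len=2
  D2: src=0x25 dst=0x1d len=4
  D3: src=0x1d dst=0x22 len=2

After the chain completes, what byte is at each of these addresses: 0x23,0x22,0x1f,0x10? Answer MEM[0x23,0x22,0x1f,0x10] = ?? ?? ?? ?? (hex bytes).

MEM[0x23,0x22,0x1f,0x10] = ca ce 56 cb

[0] 0x22->0x04 len=2 : d5 23
[1] 0x01->0x03 len=2 : 8d 51
[2] 0x25->0x1d len=4 : ce ca 56 2a
[3] 0x1d->0x22 len=2 : ce ca
query mem[0x23]=0xca, mem[0x22]=0xce, mem[0x1f]=0x56, mem[0x10]=0xcb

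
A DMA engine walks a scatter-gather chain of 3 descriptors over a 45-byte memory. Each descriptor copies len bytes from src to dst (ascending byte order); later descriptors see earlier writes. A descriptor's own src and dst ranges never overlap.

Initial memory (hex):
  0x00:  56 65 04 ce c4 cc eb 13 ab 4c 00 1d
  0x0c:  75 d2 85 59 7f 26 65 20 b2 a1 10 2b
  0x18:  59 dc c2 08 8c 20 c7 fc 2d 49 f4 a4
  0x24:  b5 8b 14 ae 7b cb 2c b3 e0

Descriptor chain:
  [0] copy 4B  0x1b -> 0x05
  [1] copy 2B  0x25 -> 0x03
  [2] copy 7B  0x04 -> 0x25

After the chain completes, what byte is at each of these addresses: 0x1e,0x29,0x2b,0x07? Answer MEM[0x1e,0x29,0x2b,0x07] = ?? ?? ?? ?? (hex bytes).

#0 dst[0x05+4] := {0x08,0x8c,0x20,0xc7}
#1 dst[0x03+2] := {0x8b,0x14}
#2 dst[0x25+7] := {0x14,0x08,0x8c,0x20,0xc7,0x4c,0x00}
query mem[0x1e]=0xc7, mem[0x29]=0xc7, mem[0x2b]=0x00, mem[0x07]=0x20

MEM[0x1e,0x29,0x2b,0x07] = c7 c7 00 20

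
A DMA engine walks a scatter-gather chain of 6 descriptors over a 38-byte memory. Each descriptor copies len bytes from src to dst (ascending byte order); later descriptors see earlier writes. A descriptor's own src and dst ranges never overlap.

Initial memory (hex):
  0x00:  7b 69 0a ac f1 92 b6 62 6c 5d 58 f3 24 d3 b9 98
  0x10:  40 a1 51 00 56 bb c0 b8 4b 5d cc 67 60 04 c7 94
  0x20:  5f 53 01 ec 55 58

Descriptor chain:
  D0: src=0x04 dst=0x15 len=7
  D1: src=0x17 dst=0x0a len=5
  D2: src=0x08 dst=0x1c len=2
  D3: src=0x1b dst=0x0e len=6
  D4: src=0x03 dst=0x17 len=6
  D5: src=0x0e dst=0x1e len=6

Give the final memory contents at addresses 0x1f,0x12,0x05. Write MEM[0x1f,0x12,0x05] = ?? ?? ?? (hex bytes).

#0 dst[0x15+7] := {0xf1,0x92,0xb6,0x62,0x6c,0x5d,0x58}
#1 dst[0x0a+5] := {0xb6,0x62,0x6c,0x5d,0x58}
#2 dst[0x1c+2] := {0x6c,0x5d}
#3 dst[0x0e+6] := {0x58,0x6c,0x5d,0xc7,0x94,0x5f}
#4 dst[0x17+6] := {0xac,0xf1,0x92,0xb6,0x62,0x6c}
#5 dst[0x1e+6] := {0x58,0x6c,0x5d,0xc7,0x94,0x5f}
query mem[0x1f]=0x6c, mem[0x12]=0x94, mem[0x05]=0x92

MEM[0x1f,0x12,0x05] = 6c 94 92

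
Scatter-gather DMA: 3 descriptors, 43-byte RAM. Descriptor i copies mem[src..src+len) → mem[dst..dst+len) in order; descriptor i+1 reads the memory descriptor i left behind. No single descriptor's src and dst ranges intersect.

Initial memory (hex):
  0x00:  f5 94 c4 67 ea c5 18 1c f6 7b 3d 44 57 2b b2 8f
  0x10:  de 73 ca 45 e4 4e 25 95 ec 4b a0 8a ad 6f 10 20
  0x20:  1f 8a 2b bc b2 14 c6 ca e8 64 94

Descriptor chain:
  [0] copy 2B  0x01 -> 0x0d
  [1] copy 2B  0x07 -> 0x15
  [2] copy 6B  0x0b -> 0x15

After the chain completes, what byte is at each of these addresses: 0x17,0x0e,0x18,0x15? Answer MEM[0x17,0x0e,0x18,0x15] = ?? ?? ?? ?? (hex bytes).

MEM[0x17,0x0e,0x18,0x15] = 94 c4 c4 44

[0] 0x01->0x0d len=2 : 94 c4
[1] 0x07->0x15 len=2 : 1c f6
[2] 0x0b->0x15 len=6 : 44 57 94 c4 8f de
query mem[0x17]=0x94, mem[0x0e]=0xc4, mem[0x18]=0xc4, mem[0x15]=0x44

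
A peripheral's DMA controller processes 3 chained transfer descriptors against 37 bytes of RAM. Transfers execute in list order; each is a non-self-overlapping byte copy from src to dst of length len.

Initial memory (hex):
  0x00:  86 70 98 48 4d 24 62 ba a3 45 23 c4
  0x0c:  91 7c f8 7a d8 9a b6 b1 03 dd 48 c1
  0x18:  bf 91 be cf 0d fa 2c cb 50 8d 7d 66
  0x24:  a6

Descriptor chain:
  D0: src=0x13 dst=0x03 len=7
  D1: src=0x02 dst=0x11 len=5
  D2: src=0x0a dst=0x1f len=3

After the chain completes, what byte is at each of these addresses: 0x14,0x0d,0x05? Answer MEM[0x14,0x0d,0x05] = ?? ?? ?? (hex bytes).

MEM[0x14,0x0d,0x05] = dd 7c dd

[0] 0x13->0x03 len=7 : b1 03 dd 48 c1 bf 91
[1] 0x02->0x11 len=5 : 98 b1 03 dd 48
[2] 0x0a->0x1f len=3 : 23 c4 91
query mem[0x14]=0xdd, mem[0x0d]=0x7c, mem[0x05]=0xdd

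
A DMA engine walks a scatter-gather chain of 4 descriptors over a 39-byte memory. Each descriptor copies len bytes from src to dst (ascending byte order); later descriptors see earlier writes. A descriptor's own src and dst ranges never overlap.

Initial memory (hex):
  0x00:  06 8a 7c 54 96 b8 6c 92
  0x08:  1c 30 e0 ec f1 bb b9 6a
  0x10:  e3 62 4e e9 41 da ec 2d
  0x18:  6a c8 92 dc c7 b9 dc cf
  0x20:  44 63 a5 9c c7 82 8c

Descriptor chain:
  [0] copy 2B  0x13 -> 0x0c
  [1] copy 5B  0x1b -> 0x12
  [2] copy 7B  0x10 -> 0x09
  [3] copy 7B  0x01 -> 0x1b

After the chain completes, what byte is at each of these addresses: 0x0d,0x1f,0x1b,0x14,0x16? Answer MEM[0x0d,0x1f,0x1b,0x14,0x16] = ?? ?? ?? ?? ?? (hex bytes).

[0] 0x13->0x0c len=2 : e9 41
[1] 0x1b->0x12 len=5 : dc c7 b9 dc cf
[2] 0x10->0x09 len=7 : e3 62 dc c7 b9 dc cf
[3] 0x01->0x1b len=7 : 8a 7c 54 96 b8 6c 92
query mem[0x0d]=0xb9, mem[0x1f]=0xb8, mem[0x1b]=0x8a, mem[0x14]=0xb9, mem[0x16]=0xcf

MEM[0x0d,0x1f,0x1b,0x14,0x16] = b9 b8 8a b9 cf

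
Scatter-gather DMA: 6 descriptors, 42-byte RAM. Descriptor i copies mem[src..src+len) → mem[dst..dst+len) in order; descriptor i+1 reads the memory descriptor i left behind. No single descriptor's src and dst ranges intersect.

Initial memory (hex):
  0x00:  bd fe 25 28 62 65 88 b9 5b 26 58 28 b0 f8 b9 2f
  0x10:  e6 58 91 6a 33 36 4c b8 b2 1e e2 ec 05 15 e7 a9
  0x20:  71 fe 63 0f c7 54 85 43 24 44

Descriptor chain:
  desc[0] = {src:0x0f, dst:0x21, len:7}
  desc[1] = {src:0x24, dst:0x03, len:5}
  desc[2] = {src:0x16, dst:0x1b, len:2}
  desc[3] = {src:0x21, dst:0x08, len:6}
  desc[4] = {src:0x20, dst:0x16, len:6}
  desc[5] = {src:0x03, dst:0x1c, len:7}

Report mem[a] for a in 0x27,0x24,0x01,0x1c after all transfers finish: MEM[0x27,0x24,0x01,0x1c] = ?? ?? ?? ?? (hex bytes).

[0] 0x0f->0x21 len=7 : 2f e6 58 91 6a 33 36
[1] 0x24->0x03 len=5 : 91 6a 33 36 24
[2] 0x16->0x1b len=2 : 4c b8
[3] 0x21->0x08 len=6 : 2f e6 58 91 6a 33
[4] 0x20->0x16 len=6 : 71 2f e6 58 91 6a
[5] 0x03->0x1c len=7 : 91 6a 33 36 24 2f e6
query mem[0x27]=0x36, mem[0x24]=0x91, mem[0x01]=0xfe, mem[0x1c]=0x91

MEM[0x27,0x24,0x01,0x1c] = 36 91 fe 91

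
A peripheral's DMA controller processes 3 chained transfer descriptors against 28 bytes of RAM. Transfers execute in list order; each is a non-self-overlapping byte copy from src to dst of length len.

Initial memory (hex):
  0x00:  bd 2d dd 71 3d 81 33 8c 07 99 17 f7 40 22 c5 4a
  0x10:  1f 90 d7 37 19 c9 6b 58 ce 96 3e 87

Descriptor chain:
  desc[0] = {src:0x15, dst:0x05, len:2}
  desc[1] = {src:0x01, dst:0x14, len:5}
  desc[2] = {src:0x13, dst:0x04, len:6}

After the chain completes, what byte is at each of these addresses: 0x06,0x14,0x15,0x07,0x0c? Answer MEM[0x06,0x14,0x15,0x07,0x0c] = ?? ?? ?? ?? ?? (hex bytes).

MEM[0x06,0x14,0x15,0x07,0x0c] = dd 2d dd 71 40

[0] 0x15->0x05 len=2 : c9 6b
[1] 0x01->0x14 len=5 : 2d dd 71 3d c9
[2] 0x13->0x04 len=6 : 37 2d dd 71 3d c9
query mem[0x06]=0xdd, mem[0x14]=0x2d, mem[0x15]=0xdd, mem[0x07]=0x71, mem[0x0c]=0x40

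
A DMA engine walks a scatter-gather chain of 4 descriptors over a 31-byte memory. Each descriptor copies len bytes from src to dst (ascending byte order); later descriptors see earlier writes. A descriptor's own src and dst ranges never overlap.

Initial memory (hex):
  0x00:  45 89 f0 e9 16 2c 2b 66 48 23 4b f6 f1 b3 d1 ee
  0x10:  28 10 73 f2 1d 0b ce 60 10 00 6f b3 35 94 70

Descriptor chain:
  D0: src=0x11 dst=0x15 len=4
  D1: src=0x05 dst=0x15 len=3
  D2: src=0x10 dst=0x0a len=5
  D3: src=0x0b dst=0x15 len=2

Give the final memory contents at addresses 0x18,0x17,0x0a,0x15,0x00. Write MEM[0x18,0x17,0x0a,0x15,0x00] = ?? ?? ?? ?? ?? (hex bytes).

MEM[0x18,0x17,0x0a,0x15,0x00] = 1d 66 28 10 45

#0 dst[0x15+4] := {0x10,0x73,0xf2,0x1d}
#1 dst[0x15+3] := {0x2c,0x2b,0x66}
#2 dst[0x0a+5] := {0x28,0x10,0x73,0xf2,0x1d}
#3 dst[0x15+2] := {0x10,0x73}
query mem[0x18]=0x1d, mem[0x17]=0x66, mem[0x0a]=0x28, mem[0x15]=0x10, mem[0x00]=0x45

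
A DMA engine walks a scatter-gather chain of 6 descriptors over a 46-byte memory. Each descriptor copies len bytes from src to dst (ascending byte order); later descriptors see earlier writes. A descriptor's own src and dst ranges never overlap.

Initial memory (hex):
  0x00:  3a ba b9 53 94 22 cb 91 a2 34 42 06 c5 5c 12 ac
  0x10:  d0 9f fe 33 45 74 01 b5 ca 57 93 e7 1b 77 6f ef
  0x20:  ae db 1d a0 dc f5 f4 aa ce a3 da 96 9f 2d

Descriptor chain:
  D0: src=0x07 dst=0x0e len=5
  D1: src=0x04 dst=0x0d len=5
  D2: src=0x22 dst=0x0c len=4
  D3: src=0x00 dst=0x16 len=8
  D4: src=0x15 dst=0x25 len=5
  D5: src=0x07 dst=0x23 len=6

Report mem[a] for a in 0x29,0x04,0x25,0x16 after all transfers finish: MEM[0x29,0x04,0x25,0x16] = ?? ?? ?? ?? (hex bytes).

[0] 0x07->0x0e len=5 : 91 a2 34 42 06
[1] 0x04->0x0d len=5 : 94 22 cb 91 a2
[2] 0x22->0x0c len=4 : 1d a0 dc f5
[3] 0x00->0x16 len=8 : 3a ba b9 53 94 22 cb 91
[4] 0x15->0x25 len=5 : 74 3a ba b9 53
[5] 0x07->0x23 len=6 : 91 a2 34 42 06 1d
query mem[0x29]=0x53, mem[0x04]=0x94, mem[0x25]=0x34, mem[0x16]=0x3a

MEM[0x29,0x04,0x25,0x16] = 53 94 34 3a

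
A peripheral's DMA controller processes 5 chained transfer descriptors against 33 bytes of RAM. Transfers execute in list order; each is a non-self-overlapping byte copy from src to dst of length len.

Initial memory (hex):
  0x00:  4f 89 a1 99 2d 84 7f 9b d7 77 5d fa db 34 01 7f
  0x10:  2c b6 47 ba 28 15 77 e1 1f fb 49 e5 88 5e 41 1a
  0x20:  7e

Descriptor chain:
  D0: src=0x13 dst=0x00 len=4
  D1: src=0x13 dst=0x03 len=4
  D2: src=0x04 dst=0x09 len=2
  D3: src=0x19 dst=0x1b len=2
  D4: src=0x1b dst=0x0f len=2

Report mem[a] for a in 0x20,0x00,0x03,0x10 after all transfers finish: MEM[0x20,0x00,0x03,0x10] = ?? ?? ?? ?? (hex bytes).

MEM[0x20,0x00,0x03,0x10] = 7e ba ba 49

D0: mem[0x00..0x03] <- [ba 28 15 77]
D1: mem[0x03..0x06] <- [ba 28 15 77]
D2: mem[0x09..0x0a] <- [28 15]
D3: mem[0x1b..0x1c] <- [fb 49]
D4: mem[0x0f..0x10] <- [fb 49]
query mem[0x20]=0x7e, mem[0x00]=0xba, mem[0x03]=0xba, mem[0x10]=0x49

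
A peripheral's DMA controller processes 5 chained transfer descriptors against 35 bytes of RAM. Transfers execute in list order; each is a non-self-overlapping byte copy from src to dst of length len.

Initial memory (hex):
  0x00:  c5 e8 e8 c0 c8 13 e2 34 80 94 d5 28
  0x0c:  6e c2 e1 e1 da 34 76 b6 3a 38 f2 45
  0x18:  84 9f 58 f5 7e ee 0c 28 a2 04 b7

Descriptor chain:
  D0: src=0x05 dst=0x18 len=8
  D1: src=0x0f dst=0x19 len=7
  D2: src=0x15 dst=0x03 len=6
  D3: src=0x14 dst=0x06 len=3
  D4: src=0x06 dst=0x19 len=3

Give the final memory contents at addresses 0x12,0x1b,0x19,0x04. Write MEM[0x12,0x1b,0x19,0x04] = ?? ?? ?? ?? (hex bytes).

MEM[0x12,0x1b,0x19,0x04] = 76 f2 3a f2

#0 dst[0x18+8] := {0x13,0xe2,0x34,0x80,0x94,0xd5,0x28,0x6e}
#1 dst[0x19+7] := {0xe1,0xda,0x34,0x76,0xb6,0x3a,0x38}
#2 dst[0x03+6] := {0x38,0xf2,0x45,0x13,0xe1,0xda}
#3 dst[0x06+3] := {0x3a,0x38,0xf2}
#4 dst[0x19+3] := {0x3a,0x38,0xf2}
query mem[0x12]=0x76, mem[0x1b]=0xf2, mem[0x19]=0x3a, mem[0x04]=0xf2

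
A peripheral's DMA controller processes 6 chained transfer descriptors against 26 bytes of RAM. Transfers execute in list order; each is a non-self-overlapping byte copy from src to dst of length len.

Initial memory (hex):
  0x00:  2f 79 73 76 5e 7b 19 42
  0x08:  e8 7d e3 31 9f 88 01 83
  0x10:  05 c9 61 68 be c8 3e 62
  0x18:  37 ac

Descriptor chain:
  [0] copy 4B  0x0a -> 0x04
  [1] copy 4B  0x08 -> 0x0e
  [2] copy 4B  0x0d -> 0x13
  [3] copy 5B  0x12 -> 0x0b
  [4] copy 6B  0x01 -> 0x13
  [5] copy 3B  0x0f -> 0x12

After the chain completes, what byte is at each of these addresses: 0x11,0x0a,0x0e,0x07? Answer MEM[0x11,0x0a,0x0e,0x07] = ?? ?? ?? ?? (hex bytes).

#0 dst[0x04+4] := {0xe3,0x31,0x9f,0x88}
#1 dst[0x0e+4] := {0xe8,0x7d,0xe3,0x31}
#2 dst[0x13+4] := {0x88,0xe8,0x7d,0xe3}
#3 dst[0x0b+5] := {0x61,0x88,0xe8,0x7d,0xe3}
#4 dst[0x13+6] := {0x79,0x73,0x76,0xe3,0x31,0x9f}
#5 dst[0x12+3] := {0xe3,0xe3,0x31}
query mem[0x11]=0x31, mem[0x0a]=0xe3, mem[0x0e]=0x7d, mem[0x07]=0x88

MEM[0x11,0x0a,0x0e,0x07] = 31 e3 7d 88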